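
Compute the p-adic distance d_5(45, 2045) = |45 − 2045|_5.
d_5(45, 2045) = 1/125

Step 1 — x − y = 45 − 2045 = -2000. Step 2 — v_5(-2000) = 3 (factor: -2000 = −(5^3 · 16); the sign does not affect v_p). Step 3 — |x − y|_5 = 5^{-3} = 1/125.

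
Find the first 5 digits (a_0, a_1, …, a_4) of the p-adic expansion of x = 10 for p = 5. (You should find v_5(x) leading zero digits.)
(a_0, …, a_4) = (0, 2, 0, 0, 0)

v_5(10) = 1, so a_0 = ... = a_0 = 0. Factor out: x = 5^1 · u with u = 2 a unit in ℤ_5. Expand u iteratively via a_{v+i} = u_i mod 5, u_{i+1} = (u_i − a_{v+i})/5:
  u_0 = 2;  a_1 = 2;  u_1 = (u_0 − 2)/5 = 0
  u_1 = 0;  a_2 = 0;  u_2 = (u_1 − 0)/5 = 0
  u_2 = 0;  a_3 = 0;  u_3 = (u_2 − 0)/5 = 0
  u_3 = 0;  a_4 = 0;  u_4 = (u_3 − 0)/5 = 0
Digits: (0, 2, 0, 0, 0).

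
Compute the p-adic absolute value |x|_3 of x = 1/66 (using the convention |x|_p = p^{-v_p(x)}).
|1/66|_3 = 3

Step 1 — compute v_3(x) by factoring powers of 3 out of the numerator and denominator: v_3(1/66) = -1. Step 2 — apply |x|_p = p^{-v_p(x)} = 3^{1} = 3.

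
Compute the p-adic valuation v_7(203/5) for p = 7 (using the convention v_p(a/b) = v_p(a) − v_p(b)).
v_7(203/5) = 1

Factor powers of 7 from the numerator and denominator of the reduced fraction: 203 = 7^1 · 29 and 5 = 7^0 · 5. Apply v_p(a/b) = v_p(a) − v_p(b): v_7(203/5) = 1 − 0 = 1.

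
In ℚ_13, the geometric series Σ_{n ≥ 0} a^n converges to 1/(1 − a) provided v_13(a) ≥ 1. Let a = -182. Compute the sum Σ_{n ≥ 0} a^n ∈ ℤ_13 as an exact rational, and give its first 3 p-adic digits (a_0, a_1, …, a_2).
Σ a^n = 1/(1 − a) = 1/183;  first 3 digits = (1, 12, 12)

v_13(a) = 1 ≥ 1, so the series converges in ℤ_13 to 1/(1 − a) = 1/(1 − (-182)) = 1/183. Expand this rational in ℤ_13: compute digits iteratively via d_i = x_i mod 13, x_{i+1} = (x_i − d_i)/13. The first 3 digits are (1, 12, 12).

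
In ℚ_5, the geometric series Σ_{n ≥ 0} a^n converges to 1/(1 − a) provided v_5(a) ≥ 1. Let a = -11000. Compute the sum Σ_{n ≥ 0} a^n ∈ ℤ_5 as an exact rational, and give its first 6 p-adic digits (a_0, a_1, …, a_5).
Σ a^n = 1/(1 − a) = 1/11001;  first 6 digits = (1, 0, 0, 2, 2, 1)

v_5(a) = 3 ≥ 1, so the series converges in ℤ_5 to 1/(1 − a) = 1/(1 − (-11000)) = 1/11001. Expand this rational in ℤ_5: compute digits iteratively via d_i = x_i mod 5, x_{i+1} = (x_i − d_i)/5. The first 6 digits are (1, 0, 0, 2, 2, 1).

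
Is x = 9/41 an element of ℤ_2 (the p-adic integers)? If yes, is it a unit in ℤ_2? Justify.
x ∈ ℤ_2^× (unit); v_2(x) = 0

ℤ_2 = {x ∈ ℚ_2 : v_2(x) ≥ 0} and ℤ_2^× = {x ∈ ℤ_2 : v_2(x) = 0}. Here v_2(9/41) = v_2(num) − v_2(den) = 0; compare against these criteria.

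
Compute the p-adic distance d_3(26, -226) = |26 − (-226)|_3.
d_3(26, -226) = 1/9

Step 1 — x − y = 26 − (-226) = 252. Step 2 — v_3(252) = 2 (factor: 252 = (3^2 · 28); the sign does not affect v_p). Step 3 — |x − y|_3 = 3^{-2} = 1/9.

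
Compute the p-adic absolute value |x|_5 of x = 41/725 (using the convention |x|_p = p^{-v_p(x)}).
|41/725|_5 = 25

Step 1 — compute v_5(x) by factoring powers of 5 out of the numerator and denominator: v_5(41/725) = -2. Step 2 — apply |x|_p = p^{-v_p(x)} = 5^{2} = 25.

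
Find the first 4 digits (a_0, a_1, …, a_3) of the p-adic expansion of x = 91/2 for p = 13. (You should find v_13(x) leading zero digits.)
(a_0, …, a_3) = (0, 10, 6, 6)

v_13(91/2) = 1, so a_0 = ... = a_0 = 0. Factor out: x = 13^1 · u with u = 7/2 a unit in ℤ_13. Expand u iteratively via a_{v+i} = u_i mod 13, u_{i+1} = (u_i − a_{v+i})/13:
  u_0 = 7/2;  a_1 = 10;  u_1 = (u_0 − 10)/13 = -1/2
  u_1 = -1/2;  a_2 = 6;  u_2 = (u_1 − 6)/13 = -1/2
  u_2 = -1/2;  a_3 = 6;  u_3 = (u_2 − 6)/13 = -1/2
Digits: (0, 10, 6, 6).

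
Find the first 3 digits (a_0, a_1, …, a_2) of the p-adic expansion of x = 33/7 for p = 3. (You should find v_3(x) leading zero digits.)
(a_0, …, a_2) = (0, 2, 2)

v_3(33/7) = 1, so a_0 = ... = a_0 = 0. Factor out: x = 3^1 · u with u = 11/7 a unit in ℤ_3. Expand u iteratively via a_{v+i} = u_i mod 3, u_{i+1} = (u_i − a_{v+i})/3:
  u_0 = 11/7;  a_1 = 2;  u_1 = (u_0 − 2)/3 = -1/7
  u_1 = -1/7;  a_2 = 2;  u_2 = (u_1 − 2)/3 = -5/7
Digits: (0, 2, 2).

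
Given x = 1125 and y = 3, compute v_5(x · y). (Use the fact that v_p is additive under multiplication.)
v_5(3375) = 3

v_p(x) = 3 (factor: 1125 = 5^3 · 9); v_p(y) = 0 (factor: 3 = 5^0 · 3). Additivity: v_p(xy) = v_p(x) + v_p(y) = 3 + 0 = 3. (Direct check: xy = 3375 = 5^3 · (27).)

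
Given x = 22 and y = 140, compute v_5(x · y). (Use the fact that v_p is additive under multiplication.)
v_5(3080) = 1

v_p(x) = 0 (factor: 22 = 5^0 · 22); v_p(y) = 1 (factor: 140 = 5^1 · 28). Additivity: v_p(xy) = v_p(x) + v_p(y) = 0 + 1 = 1. (Direct check: xy = 3080 = 5^1 · (616).)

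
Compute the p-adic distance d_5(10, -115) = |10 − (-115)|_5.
d_5(10, -115) = 1/125

Step 1 — x − y = 10 − (-115) = 125. Step 2 — v_5(125) = 3 (factor: 125 = (5^3 · 1); the sign does not affect v_p). Step 3 — |x − y|_5 = 5^{-3} = 1/125.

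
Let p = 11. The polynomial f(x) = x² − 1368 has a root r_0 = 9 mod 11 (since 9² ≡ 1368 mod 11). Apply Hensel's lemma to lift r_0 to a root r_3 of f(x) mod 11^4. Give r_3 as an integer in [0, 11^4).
r_3 = 11757 (mod 14641)

Hensel's recurrence: r_{i+1} = r_i − f(r_i)·(f′(r_i))^{-1} mod 11^{i+2}, with f′(x) = 2x. Iterate:
  r_0 = 9 (mod 11)
  r_1 = 20 (mod 121)
  r_2 = 1109 (mod 1331)
  r_3 = 11757 (mod 14641)
Final: r_3 = 11757, and one checks f(r_3) ≡ 0 mod 11^4.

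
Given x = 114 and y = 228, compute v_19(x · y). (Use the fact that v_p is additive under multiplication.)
v_19(25992) = 2

v_p(x) = 1 (factor: 114 = 19^1 · 6); v_p(y) = 1 (factor: 228 = 19^1 · 12). Additivity: v_p(xy) = v_p(x) + v_p(y) = 1 + 1 = 2. (Direct check: xy = 25992 = 19^2 · (72).)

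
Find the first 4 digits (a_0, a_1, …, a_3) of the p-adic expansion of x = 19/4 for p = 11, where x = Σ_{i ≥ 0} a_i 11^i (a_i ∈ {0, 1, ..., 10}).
(a_0, …, a_3) = (2, 3, 8, 2)

v_11(19/4) = 0 (numerator and denominator both coprime to 11), so x ∈ ℤ_11^×. Compute digits iteratively via a_i = x_i mod 11, x_{i+1} = (x_i − a_i)/11, with x_0 = x:
  x_0 = 19/4;  a_0 = 2;  x_1 = (x_0 − 2)/11 = 1/4
  x_1 = 1/4;  a_1 = 3;  x_2 = (x_1 − 3)/11 = -1/4
  x_2 = -1/4;  a_2 = 8;  x_3 = (x_2 − 8)/11 = -3/4
  x_3 = -3/4;  a_3 = 2;  x_4 = (x_3 − 2)/11 = -1/4
Digits: (2, 3, 8, 2).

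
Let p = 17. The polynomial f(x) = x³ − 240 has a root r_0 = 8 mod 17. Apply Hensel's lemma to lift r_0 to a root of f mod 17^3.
r_2 = 4173 (mod 4913)

Hensel: r_{i+1} = r_i − f(r_i)/f′(r_i) mod 17^{i+2}, where f′(x) = 3x². Iterate:
  r_0 = 8 (mod 17)
  r_1 = 127 (mod 289)
  r_2 = 4173 (mod 4913)
Final: r = 4173 with f(r) ≡ 0 mod 17^3.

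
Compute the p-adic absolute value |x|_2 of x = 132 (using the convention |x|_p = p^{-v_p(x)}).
|132|_2 = 1/4

Step 1 — compute v_2(x) by factoring powers of 2 out of the numerator and denominator: v_2(132) = 2. Step 2 — apply |x|_p = p^{-v_p(x)} = 2^{-2} = 1/4.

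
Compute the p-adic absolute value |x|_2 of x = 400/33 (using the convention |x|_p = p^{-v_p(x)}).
|400/33|_2 = 1/16

Step 1 — compute v_2(x) by factoring powers of 2 out of the numerator and denominator: v_2(400/33) = 4. Step 2 — apply |x|_p = p^{-v_p(x)} = 2^{-4} = 1/16.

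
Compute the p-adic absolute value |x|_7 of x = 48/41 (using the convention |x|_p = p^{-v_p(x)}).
|48/41|_7 = 1

Step 1 — compute v_7(x) by factoring powers of 7 out of the numerator and denominator: v_7(48/41) = 0. Step 2 — apply |x|_p = p^{-v_p(x)} = 7^{0} = 1.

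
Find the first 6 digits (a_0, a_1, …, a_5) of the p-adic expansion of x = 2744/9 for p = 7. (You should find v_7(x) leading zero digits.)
(a_0, …, a_5) = (0, 0, 0, 4, 5, 0)

v_7(2744/9) = 3, so a_0 = ... = a_2 = 0. Factor out: x = 7^3 · u with u = 8/9 a unit in ℤ_7. Expand u iteratively via a_{v+i} = u_i mod 7, u_{i+1} = (u_i − a_{v+i})/7:
  u_0 = 8/9;  a_3 = 4;  u_1 = (u_0 − 4)/7 = -4/9
  u_1 = -4/9;  a_4 = 5;  u_2 = (u_1 − 5)/7 = -7/9
  u_2 = -7/9;  a_5 = 0;  u_3 = (u_2 − 0)/7 = -1/9
Digits: (0, 0, 0, 4, 5, 0).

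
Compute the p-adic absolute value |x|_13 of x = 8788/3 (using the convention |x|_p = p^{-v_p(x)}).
|8788/3|_13 = 1/2197

Step 1 — compute v_13(x) by factoring powers of 13 out of the numerator and denominator: v_13(8788/3) = 3. Step 2 — apply |x|_p = p^{-v_p(x)} = 13^{-3} = 1/2197.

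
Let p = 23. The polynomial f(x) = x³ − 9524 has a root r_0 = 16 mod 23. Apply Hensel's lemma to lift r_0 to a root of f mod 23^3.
r_2 = 3029 (mod 12167)

Hensel: r_{i+1} = r_i − f(r_i)/f′(r_i) mod 23^{i+2}, where f′(x) = 3x². Iterate:
  r_0 = 16 (mod 23)
  r_1 = 384 (mod 529)
  r_2 = 3029 (mod 12167)
Final: r = 3029 with f(r) ≡ 0 mod 23^3.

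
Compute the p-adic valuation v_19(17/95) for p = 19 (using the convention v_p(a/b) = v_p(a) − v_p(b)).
v_19(17/95) = -1

Factor powers of 19 from the numerator and denominator of the reduced fraction: 17 = 19^0 · 17 and 95 = 19^1 · 5. Apply v_p(a/b) = v_p(a) − v_p(b): v_19(17/95) = 0 − 1 = -1.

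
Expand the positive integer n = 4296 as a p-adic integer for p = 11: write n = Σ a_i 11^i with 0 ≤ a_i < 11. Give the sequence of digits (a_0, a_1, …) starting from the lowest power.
(a_0, a_1, …) = (6, 5, 2, 3)

Repeated division by 11 gives the digits low-to-high: 4296 = 6 + 5·11^1 + 2·11^2 + 3·11^3. Digit sequence: (6, 5, 2, 3).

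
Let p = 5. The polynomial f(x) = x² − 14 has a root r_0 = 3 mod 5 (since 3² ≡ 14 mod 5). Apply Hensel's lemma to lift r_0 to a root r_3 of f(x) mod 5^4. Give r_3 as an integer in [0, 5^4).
r_3 = 83 (mod 625)

Hensel's recurrence: r_{i+1} = r_i − f(r_i)·(f′(r_i))^{-1} mod 5^{i+2}, with f′(x) = 2x. Iterate:
  r_0 = 3 (mod 5)
  r_1 = 8 (mod 25)
  r_2 = 83 (mod 125)
  r_3 = 83 (mod 625)
Final: r_3 = 83, and one checks f(r_3) ≡ 0 mod 5^4.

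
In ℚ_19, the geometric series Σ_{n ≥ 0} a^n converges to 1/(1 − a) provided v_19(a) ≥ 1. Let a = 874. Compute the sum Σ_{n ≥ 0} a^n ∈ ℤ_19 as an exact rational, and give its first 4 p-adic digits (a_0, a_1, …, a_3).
Σ a^n = 1/(1 − a) = -1/873;  first 4 digits = (1, 8, 9, 15)

v_19(a) = 1 ≥ 1, so the series converges in ℤ_19 to 1/(1 − a) = 1/(1 − 874) = -1/873. Expand this rational in ℤ_19: compute digits iteratively via d_i = x_i mod 19, x_{i+1} = (x_i − d_i)/19. The first 4 digits are (1, 8, 9, 15).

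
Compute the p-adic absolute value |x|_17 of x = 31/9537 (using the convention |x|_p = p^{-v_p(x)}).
|31/9537|_17 = 289

Step 1 — compute v_17(x) by factoring powers of 17 out of the numerator and denominator: v_17(31/9537) = -2. Step 2 — apply |x|_p = p^{-v_p(x)} = 17^{2} = 289.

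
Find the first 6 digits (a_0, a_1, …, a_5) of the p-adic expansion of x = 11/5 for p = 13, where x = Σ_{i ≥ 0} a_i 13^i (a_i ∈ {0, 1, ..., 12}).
(a_0, …, a_5) = (10, 2, 5, 10, 7, 2)

v_13(11/5) = 0 (numerator and denominator both coprime to 13), so x ∈ ℤ_13^×. Compute digits iteratively via a_i = x_i mod 13, x_{i+1} = (x_i − a_i)/13, with x_0 = x:
  x_0 = 11/5;  a_0 = 10;  x_1 = (x_0 − 10)/13 = -3/5
  x_1 = -3/5;  a_1 = 2;  x_2 = (x_1 − 2)/13 = -1/5
  x_2 = -1/5;  a_2 = 5;  x_3 = (x_2 − 5)/13 = -2/5
  x_3 = -2/5;  a_3 = 10;  x_4 = (x_3 − 10)/13 = -4/5
  x_4 = -4/5;  a_4 = 7;  x_5 = (x_4 − 7)/13 = -3/5
  x_5 = -3/5;  a_5 = 2;  x_6 = (x_5 − 2)/13 = -1/5
Digits: (10, 2, 5, 10, 7, 2).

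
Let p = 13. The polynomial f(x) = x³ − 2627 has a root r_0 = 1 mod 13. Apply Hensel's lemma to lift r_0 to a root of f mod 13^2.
r_1 = 144 (mod 169)

Hensel: r_{i+1} = r_i − f(r_i)/f′(r_i) mod 13^{i+2}, where f′(x) = 3x². Iterate:
  r_0 = 1 (mod 13)
  r_1 = 144 (mod 169)
Final: r = 144 with f(r) ≡ 0 mod 13^2.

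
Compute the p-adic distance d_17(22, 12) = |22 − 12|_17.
d_17(22, 12) = 1

Step 1 — x − y = 22 − 12 = 10. Step 2 — v_17(10) = 0 (factor: 10 = (17^0 · 10); the sign does not affect v_p). Step 3 — |x − y|_17 = 17^{0} = 1.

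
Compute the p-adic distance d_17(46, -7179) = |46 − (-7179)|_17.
d_17(46, -7179) = 1/289

Step 1 — x − y = 46 − (-7179) = 7225. Step 2 — v_17(7225) = 2 (factor: 7225 = (17^2 · 25); the sign does not affect v_p). Step 3 — |x − y|_17 = 17^{-2} = 1/289.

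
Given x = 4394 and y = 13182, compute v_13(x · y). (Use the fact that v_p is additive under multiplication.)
v_13(57921708) = 6

v_p(x) = 3 (factor: 4394 = 13^3 · 2); v_p(y) = 3 (factor: 13182 = 13^3 · 6). Additivity: v_p(xy) = v_p(x) + v_p(y) = 3 + 3 = 6. (Direct check: xy = 57921708 = 13^6 · (12).)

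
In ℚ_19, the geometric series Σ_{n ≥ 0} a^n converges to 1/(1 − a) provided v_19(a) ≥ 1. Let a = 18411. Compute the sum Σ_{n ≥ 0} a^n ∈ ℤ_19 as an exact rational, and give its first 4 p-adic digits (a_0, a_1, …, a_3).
Σ a^n = 1/(1 − a) = -1/18410;  first 4 digits = (1, 0, 13, 2)

v_19(a) = 2 ≥ 1, so the series converges in ℤ_19 to 1/(1 − a) = 1/(1 − 18411) = -1/18410. Expand this rational in ℤ_19: compute digits iteratively via d_i = x_i mod 19, x_{i+1} = (x_i − d_i)/19. The first 4 digits are (1, 0, 13, 2).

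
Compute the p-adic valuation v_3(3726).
v_3(3726) = 4

v_3(n) is the largest exponent k such that 3^k divides n. Factor out: 3726 = 3^4 · 46. (Sign doesn't affect v_p.) So v_3(3726) = 4.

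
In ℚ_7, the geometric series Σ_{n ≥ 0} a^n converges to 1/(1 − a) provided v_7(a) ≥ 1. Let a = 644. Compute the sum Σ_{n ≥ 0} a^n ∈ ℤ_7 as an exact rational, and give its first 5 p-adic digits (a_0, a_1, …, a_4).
Σ a^n = 1/(1 − a) = -1/643;  first 5 digits = (1, 1, 0, 1, 3)

v_7(a) = 1 ≥ 1, so the series converges in ℤ_7 to 1/(1 − a) = 1/(1 − 644) = -1/643. Expand this rational in ℤ_7: compute digits iteratively via d_i = x_i mod 7, x_{i+1} = (x_i − d_i)/7. The first 5 digits are (1, 1, 0, 1, 3).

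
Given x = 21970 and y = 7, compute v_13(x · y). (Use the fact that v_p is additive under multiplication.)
v_13(153790) = 3

v_p(x) = 3 (factor: 21970 = 13^3 · 10); v_p(y) = 0 (factor: 7 = 13^0 · 7). Additivity: v_p(xy) = v_p(x) + v_p(y) = 3 + 0 = 3. (Direct check: xy = 153790 = 13^3 · (70).)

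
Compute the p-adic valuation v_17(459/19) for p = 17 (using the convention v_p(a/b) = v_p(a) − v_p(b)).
v_17(459/19) = 1

Factor powers of 17 from the numerator and denominator of the reduced fraction: 459 = 17^1 · 27 and 19 = 17^0 · 19. Apply v_p(a/b) = v_p(a) − v_p(b): v_17(459/19) = 1 − 0 = 1.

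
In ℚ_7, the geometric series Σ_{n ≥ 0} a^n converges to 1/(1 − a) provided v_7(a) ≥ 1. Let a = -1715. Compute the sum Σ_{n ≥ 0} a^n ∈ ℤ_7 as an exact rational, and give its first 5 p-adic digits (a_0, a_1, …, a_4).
Σ a^n = 1/(1 − a) = 1/1716;  first 5 digits = (1, 0, 0, 2, 6)

v_7(a) = 3 ≥ 1, so the series converges in ℤ_7 to 1/(1 − a) = 1/(1 − (-1715)) = 1/1716. Expand this rational in ℤ_7: compute digits iteratively via d_i = x_i mod 7, x_{i+1} = (x_i − d_i)/7. The first 5 digits are (1, 0, 0, 2, 6).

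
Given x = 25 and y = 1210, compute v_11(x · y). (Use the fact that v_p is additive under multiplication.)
v_11(30250) = 2

v_p(x) = 0 (factor: 25 = 11^0 · 25); v_p(y) = 2 (factor: 1210 = 11^2 · 10). Additivity: v_p(xy) = v_p(x) + v_p(y) = 0 + 2 = 2. (Direct check: xy = 30250 = 11^2 · (250).)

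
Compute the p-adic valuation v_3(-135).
v_3(-135) = 3

v_3(n) is the largest exponent k such that 3^k divides n. Factor out: -135 = -3^3 · 5. (Sign doesn't affect v_p.) So v_3(-135) = 3.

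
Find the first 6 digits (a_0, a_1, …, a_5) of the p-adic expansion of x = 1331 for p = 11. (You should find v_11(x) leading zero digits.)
(a_0, …, a_5) = (0, 0, 0, 1, 0, 0)

v_11(1331) = 3, so a_0 = ... = a_2 = 0. Factor out: x = 11^3 · u with u = 1 a unit in ℤ_11. Expand u iteratively via a_{v+i} = u_i mod 11, u_{i+1} = (u_i − a_{v+i})/11:
  u_0 = 1;  a_3 = 1;  u_1 = (u_0 − 1)/11 = 0
  u_1 = 0;  a_4 = 0;  u_2 = (u_1 − 0)/11 = 0
  u_2 = 0;  a_5 = 0;  u_3 = (u_2 − 0)/11 = 0
Digits: (0, 0, 0, 1, 0, 0).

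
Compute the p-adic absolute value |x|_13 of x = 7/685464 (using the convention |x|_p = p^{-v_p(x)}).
|7/685464|_13 = 28561

Step 1 — compute v_13(x) by factoring powers of 13 out of the numerator and denominator: v_13(7/685464) = -4. Step 2 — apply |x|_p = p^{-v_p(x)} = 13^{4} = 28561.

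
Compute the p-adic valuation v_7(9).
v_7(9) = 0

v_7(n) is the largest exponent k such that 7^k divides n. Factor out: 9 = 7^0 · 9. (Sign doesn't affect v_p.) So v_7(9) = 0.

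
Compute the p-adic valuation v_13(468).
v_13(468) = 1

v_13(n) is the largest exponent k such that 13^k divides n. Factor out: 468 = 13^1 · 36. (Sign doesn't affect v_p.) So v_13(468) = 1.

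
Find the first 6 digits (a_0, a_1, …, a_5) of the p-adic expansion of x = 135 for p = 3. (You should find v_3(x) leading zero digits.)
(a_0, …, a_5) = (0, 0, 0, 2, 1, 0)

v_3(135) = 3, so a_0 = ... = a_2 = 0. Factor out: x = 3^3 · u with u = 5 a unit in ℤ_3. Expand u iteratively via a_{v+i} = u_i mod 3, u_{i+1} = (u_i − a_{v+i})/3:
  u_0 = 5;  a_3 = 2;  u_1 = (u_0 − 2)/3 = 1
  u_1 = 1;  a_4 = 1;  u_2 = (u_1 − 1)/3 = 0
  u_2 = 0;  a_5 = 0;  u_3 = (u_2 − 0)/3 = 0
Digits: (0, 0, 0, 2, 1, 0).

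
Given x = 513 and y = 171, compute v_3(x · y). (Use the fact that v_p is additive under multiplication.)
v_3(87723) = 5

v_p(x) = 3 (factor: 513 = 3^3 · 19); v_p(y) = 2 (factor: 171 = 3^2 · 19). Additivity: v_p(xy) = v_p(x) + v_p(y) = 3 + 2 = 5. (Direct check: xy = 87723 = 3^5 · (361).)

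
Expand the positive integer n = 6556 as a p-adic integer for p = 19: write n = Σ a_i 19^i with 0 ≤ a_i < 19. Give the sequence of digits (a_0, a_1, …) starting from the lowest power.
(a_0, a_1, …) = (1, 3, 18)

Repeated division by 19 gives the digits low-to-high: 6556 = 1 + 3·19^1 + 18·19^2. Digit sequence: (1, 3, 18).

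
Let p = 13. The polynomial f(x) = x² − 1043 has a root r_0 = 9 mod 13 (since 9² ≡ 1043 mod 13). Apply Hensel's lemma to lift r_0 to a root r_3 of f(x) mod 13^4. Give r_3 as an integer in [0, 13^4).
r_3 = 5339 (mod 28561)

Hensel's recurrence: r_{i+1} = r_i − f(r_i)·(f′(r_i))^{-1} mod 13^{i+2}, with f′(x) = 2x. Iterate:
  r_0 = 9 (mod 13)
  r_1 = 100 (mod 169)
  r_2 = 945 (mod 2197)
  r_3 = 5339 (mod 28561)
Final: r_3 = 5339, and one checks f(r_3) ≡ 0 mod 13^4.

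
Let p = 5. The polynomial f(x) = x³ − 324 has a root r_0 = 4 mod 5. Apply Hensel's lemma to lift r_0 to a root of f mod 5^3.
r_2 = 24 (mod 125)

Hensel: r_{i+1} = r_i − f(r_i)/f′(r_i) mod 5^{i+2}, where f′(x) = 3x². Iterate:
  r_0 = 4 (mod 5)
  r_1 = 24 (mod 25)
  r_2 = 24 (mod 125)
Final: r = 24 with f(r) ≡ 0 mod 5^3.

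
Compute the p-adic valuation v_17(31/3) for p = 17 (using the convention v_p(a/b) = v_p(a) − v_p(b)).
v_17(31/3) = 0

Factor powers of 17 from the numerator and denominator of the reduced fraction: 31 = 17^0 · 31 and 3 = 17^0 · 3. Apply v_p(a/b) = v_p(a) − v_p(b): v_17(31/3) = 0 − 0 = 0.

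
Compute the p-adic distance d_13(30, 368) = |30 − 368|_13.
d_13(30, 368) = 1/169

Step 1 — x − y = 30 − 368 = -338. Step 2 — v_13(-338) = 2 (factor: -338 = −(13^2 · 2); the sign does not affect v_p). Step 3 — |x − y|_13 = 13^{-2} = 1/169.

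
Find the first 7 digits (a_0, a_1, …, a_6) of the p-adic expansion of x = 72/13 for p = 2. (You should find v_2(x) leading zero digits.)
(a_0, …, a_6) = (0, 0, 0, 1, 0, 1, 1)

v_2(72/13) = 3, so a_0 = ... = a_2 = 0. Factor out: x = 2^3 · u with u = 9/13 a unit in ℤ_2. Expand u iteratively via a_{v+i} = u_i mod 2, u_{i+1} = (u_i − a_{v+i})/2:
  u_0 = 9/13;  a_3 = 1;  u_1 = (u_0 − 1)/2 = -2/13
  u_1 = -2/13;  a_4 = 0;  u_2 = (u_1 − 0)/2 = -1/13
  u_2 = -1/13;  a_5 = 1;  u_3 = (u_2 − 1)/2 = -7/13
  u_3 = -7/13;  a_6 = 1;  u_4 = (u_3 − 1)/2 = -10/13
Digits: (0, 0, 0, 1, 0, 1, 1).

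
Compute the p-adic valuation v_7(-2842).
v_7(-2842) = 2

v_7(n) is the largest exponent k such that 7^k divides n. Factor out: -2842 = -7^2 · 58. (Sign doesn't affect v_p.) So v_7(-2842) = 2.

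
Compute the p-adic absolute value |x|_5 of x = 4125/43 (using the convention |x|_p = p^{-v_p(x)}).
|4125/43|_5 = 1/125

Step 1 — compute v_5(x) by factoring powers of 5 out of the numerator and denominator: v_5(4125/43) = 3. Step 2 — apply |x|_p = p^{-v_p(x)} = 5^{-3} = 1/125.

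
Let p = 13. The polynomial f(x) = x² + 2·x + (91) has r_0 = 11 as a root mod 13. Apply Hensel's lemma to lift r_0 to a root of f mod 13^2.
r_1 = 128 (mod 169)

Hensel: r_{i+1} = r_i − f(r_i)·(f′(r_i))^{-1} mod 13^{i+2}, f′(x) = 2x + 2. Iterate:
  r_0 = 11 (mod 13)
  r_1 = 128 (mod 169)
Final: r = 128 satisfies f(r) ≡ 0 mod 13^2.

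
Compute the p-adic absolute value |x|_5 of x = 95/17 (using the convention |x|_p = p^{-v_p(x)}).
|95/17|_5 = 1/5

Step 1 — compute v_5(x) by factoring powers of 5 out of the numerator and denominator: v_5(95/17) = 1. Step 2 — apply |x|_p = p^{-v_p(x)} = 5^{-1} = 1/5.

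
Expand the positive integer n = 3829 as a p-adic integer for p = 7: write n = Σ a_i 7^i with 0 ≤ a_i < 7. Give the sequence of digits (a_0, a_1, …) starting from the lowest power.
(a_0, a_1, …) = (0, 1, 1, 4, 1)

Repeated division by 7 gives the digits low-to-high: 3829 = 1·7^1 + 1·7^2 + 4·7^3 + 1·7^4. Digit sequence: (0, 1, 1, 4, 1).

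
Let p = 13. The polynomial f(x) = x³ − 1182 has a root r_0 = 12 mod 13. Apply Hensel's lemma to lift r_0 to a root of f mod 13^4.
r_3 = 19434 (mod 28561)

Hensel: r_{i+1} = r_i − f(r_i)/f′(r_i) mod 13^{i+2}, where f′(x) = 3x². Iterate:
  r_0 = 12 (mod 13)
  r_1 = 168 (mod 169)
  r_2 = 1858 (mod 2197)
  r_3 = 19434 (mod 28561)
Final: r = 19434 with f(r) ≡ 0 mod 13^4.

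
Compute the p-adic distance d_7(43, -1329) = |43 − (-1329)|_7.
d_7(43, -1329) = 1/343

Step 1 — x − y = 43 − (-1329) = 1372. Step 2 — v_7(1372) = 3 (factor: 1372 = (7^3 · 4); the sign does not affect v_p). Step 3 — |x − y|_7 = 7^{-3} = 1/343.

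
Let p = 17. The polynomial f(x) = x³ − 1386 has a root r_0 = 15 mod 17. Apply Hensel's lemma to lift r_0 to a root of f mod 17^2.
r_1 = 66 (mod 289)

Hensel: r_{i+1} = r_i − f(r_i)/f′(r_i) mod 17^{i+2}, where f′(x) = 3x². Iterate:
  r_0 = 15 (mod 17)
  r_1 = 66 (mod 289)
Final: r = 66 with f(r) ≡ 0 mod 17^2.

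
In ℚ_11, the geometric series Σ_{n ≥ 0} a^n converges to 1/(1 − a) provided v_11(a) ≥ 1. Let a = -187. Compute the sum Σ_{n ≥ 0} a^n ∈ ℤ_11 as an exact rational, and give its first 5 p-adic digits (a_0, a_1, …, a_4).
Σ a^n = 1/(1 − a) = 1/188;  first 5 digits = (1, 5, 1, 8, 4)

v_11(a) = 1 ≥ 1, so the series converges in ℤ_11 to 1/(1 − a) = 1/(1 − (-187)) = 1/188. Expand this rational in ℤ_11: compute digits iteratively via d_i = x_i mod 11, x_{i+1} = (x_i − d_i)/11. The first 5 digits are (1, 5, 1, 8, 4).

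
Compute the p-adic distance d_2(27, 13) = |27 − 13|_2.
d_2(27, 13) = 1/2

Step 1 — x − y = 27 − 13 = 14. Step 2 — v_2(14) = 1 (factor: 14 = (2^1 · 7); the sign does not affect v_p). Step 3 — |x − y|_2 = 2^{-1} = 1/2.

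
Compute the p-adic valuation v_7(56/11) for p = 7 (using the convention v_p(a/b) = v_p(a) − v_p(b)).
v_7(56/11) = 1

Factor powers of 7 from the numerator and denominator of the reduced fraction: 56 = 7^1 · 8 and 11 = 7^0 · 11. Apply v_p(a/b) = v_p(a) − v_p(b): v_7(56/11) = 1 − 0 = 1.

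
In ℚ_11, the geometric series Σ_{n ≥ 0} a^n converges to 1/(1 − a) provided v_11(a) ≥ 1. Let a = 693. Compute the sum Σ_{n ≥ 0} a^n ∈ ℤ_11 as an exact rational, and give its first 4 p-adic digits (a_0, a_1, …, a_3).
Σ a^n = 1/(1 − a) = -1/692;  first 4 digits = (1, 8, 3, 4)

v_11(a) = 1 ≥ 1, so the series converges in ℤ_11 to 1/(1 − a) = 1/(1 − 693) = -1/692. Expand this rational in ℤ_11: compute digits iteratively via d_i = x_i mod 11, x_{i+1} = (x_i − d_i)/11. The first 4 digits are (1, 8, 3, 4).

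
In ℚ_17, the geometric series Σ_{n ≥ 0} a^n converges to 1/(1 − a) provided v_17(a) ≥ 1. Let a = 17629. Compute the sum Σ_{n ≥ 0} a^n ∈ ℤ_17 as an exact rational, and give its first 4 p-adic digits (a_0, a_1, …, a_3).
Σ a^n = 1/(1 − a) = -1/17628;  first 4 digits = (1, 0, 10, 3)

v_17(a) = 2 ≥ 1, so the series converges in ℤ_17 to 1/(1 − a) = 1/(1 − 17629) = -1/17628. Expand this rational in ℤ_17: compute digits iteratively via d_i = x_i mod 17, x_{i+1} = (x_i − d_i)/17. The first 4 digits are (1, 0, 10, 3).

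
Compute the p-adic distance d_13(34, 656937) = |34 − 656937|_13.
d_13(34, 656937) = 1/28561

Step 1 — x − y = 34 − 656937 = -656903. Step 2 — v_13(-656903) = 4 (factor: -656903 = −(13^4 · 23); the sign does not affect v_p). Step 3 — |x − y|_13 = 13^{-4} = 1/28561.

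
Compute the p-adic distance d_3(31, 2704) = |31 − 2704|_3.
d_3(31, 2704) = 1/243

Step 1 — x − y = 31 − 2704 = -2673. Step 2 — v_3(-2673) = 5 (factor: -2673 = −(3^5 · 11); the sign does not affect v_p). Step 3 — |x − y|_3 = 3^{-5} = 1/243.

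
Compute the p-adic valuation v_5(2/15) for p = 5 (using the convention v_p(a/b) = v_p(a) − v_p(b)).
v_5(2/15) = -1

Factor powers of 5 from the numerator and denominator of the reduced fraction: 2 = 5^0 · 2 and 15 = 5^1 · 3. Apply v_p(a/b) = v_p(a) − v_p(b): v_5(2/15) = 0 − 1 = -1.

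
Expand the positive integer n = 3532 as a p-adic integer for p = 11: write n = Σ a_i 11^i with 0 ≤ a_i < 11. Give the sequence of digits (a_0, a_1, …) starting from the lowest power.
(a_0, a_1, …) = (1, 2, 7, 2)

Repeated division by 11 gives the digits low-to-high: 3532 = 1 + 2·11^1 + 7·11^2 + 2·11^3. Digit sequence: (1, 2, 7, 2).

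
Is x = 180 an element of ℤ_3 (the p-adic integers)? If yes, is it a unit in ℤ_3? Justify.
x ∈ ℤ_3 but not a unit; v_3(x) = 2 > 0

ℤ_3 = {x ∈ ℚ_3 : v_3(x) ≥ 0} and ℤ_3^× = {x ∈ ℤ_3 : v_3(x) = 0}. Here v_3(180) = v_3(num) − v_3(den) = 2; compare against these criteria.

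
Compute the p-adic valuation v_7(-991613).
v_7(-991613) = 5

v_7(n) is the largest exponent k such that 7^k divides n. Factor out: -991613 = -7^5 · 59. (Sign doesn't affect v_p.) So v_7(-991613) = 5.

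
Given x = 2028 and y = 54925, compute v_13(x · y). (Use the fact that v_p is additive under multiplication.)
v_13(111387900) = 5

v_p(x) = 2 (factor: 2028 = 13^2 · 12); v_p(y) = 3 (factor: 54925 = 13^3 · 25). Additivity: v_p(xy) = v_p(x) + v_p(y) = 2 + 3 = 5. (Direct check: xy = 111387900 = 13^5 · (300).)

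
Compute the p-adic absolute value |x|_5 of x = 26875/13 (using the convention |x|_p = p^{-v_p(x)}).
|26875/13|_5 = 1/625

Step 1 — compute v_5(x) by factoring powers of 5 out of the numerator and denominator: v_5(26875/13) = 4. Step 2 — apply |x|_p = p^{-v_p(x)} = 5^{-4} = 1/625.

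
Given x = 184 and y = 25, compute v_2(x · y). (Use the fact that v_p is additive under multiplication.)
v_2(4600) = 3

v_p(x) = 3 (factor: 184 = 2^3 · 23); v_p(y) = 0 (factor: 25 = 2^0 · 25). Additivity: v_p(xy) = v_p(x) + v_p(y) = 3 + 0 = 3. (Direct check: xy = 4600 = 2^3 · (575).)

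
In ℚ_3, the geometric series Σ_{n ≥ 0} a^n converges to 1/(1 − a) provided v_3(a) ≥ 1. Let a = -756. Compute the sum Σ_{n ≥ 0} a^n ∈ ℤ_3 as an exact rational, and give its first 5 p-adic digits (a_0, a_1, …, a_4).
Σ a^n = 1/(1 − a) = 1/757;  first 5 digits = (1, 0, 0, 2, 2)

v_3(a) = 3 ≥ 1, so the series converges in ℤ_3 to 1/(1 − a) = 1/(1 − (-756)) = 1/757. Expand this rational in ℤ_3: compute digits iteratively via d_i = x_i mod 3, x_{i+1} = (x_i − d_i)/3. The first 5 digits are (1, 0, 0, 2, 2).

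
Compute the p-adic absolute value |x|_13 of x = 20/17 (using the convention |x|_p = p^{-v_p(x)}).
|20/17|_13 = 1

Step 1 — compute v_13(x) by factoring powers of 13 out of the numerator and denominator: v_13(20/17) = 0. Step 2 — apply |x|_p = p^{-v_p(x)} = 13^{0} = 1.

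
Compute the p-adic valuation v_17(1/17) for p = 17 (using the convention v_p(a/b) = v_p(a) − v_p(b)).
v_17(1/17) = -1

Factor powers of 17 from the numerator and denominator of the reduced fraction: 1 = 17^0 · 1 and 17 = 17^1 · 1. Apply v_p(a/b) = v_p(a) − v_p(b): v_17(1/17) = 0 − 1 = -1.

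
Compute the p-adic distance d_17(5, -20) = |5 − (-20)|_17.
d_17(5, -20) = 1

Step 1 — x − y = 5 − (-20) = 25. Step 2 — v_17(25) = 0 (factor: 25 = (17^0 · 25); the sign does not affect v_p). Step 3 — |x − y|_17 = 17^{0} = 1.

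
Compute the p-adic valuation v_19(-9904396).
v_19(-9904396) = 5

v_19(n) is the largest exponent k such that 19^k divides n. Factor out: -9904396 = -19^5 · 4. (Sign doesn't affect v_p.) So v_19(-9904396) = 5.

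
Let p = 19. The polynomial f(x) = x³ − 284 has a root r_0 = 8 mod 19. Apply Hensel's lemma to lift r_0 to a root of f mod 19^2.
r_1 = 255 (mod 361)

Hensel: r_{i+1} = r_i − f(r_i)/f′(r_i) mod 19^{i+2}, where f′(x) = 3x². Iterate:
  r_0 = 8 (mod 19)
  r_1 = 255 (mod 361)
Final: r = 255 with f(r) ≡ 0 mod 19^2.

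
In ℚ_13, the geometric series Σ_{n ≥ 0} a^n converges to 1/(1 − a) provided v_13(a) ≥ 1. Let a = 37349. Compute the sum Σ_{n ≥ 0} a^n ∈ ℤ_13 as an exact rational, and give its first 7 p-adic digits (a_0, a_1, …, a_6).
Σ a^n = 1/(1 − a) = -1/37348;  first 7 digits = (1, 0, 0, 4, 1, 0, 3)

v_13(a) = 3 ≥ 1, so the series converges in ℤ_13 to 1/(1 − a) = 1/(1 − 37349) = -1/37348. Expand this rational in ℤ_13: compute digits iteratively via d_i = x_i mod 13, x_{i+1} = (x_i − d_i)/13. The first 7 digits are (1, 0, 0, 4, 1, 0, 3).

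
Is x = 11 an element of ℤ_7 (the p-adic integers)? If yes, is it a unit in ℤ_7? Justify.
x ∈ ℤ_7^× (unit); v_7(x) = 0

ℤ_7 = {x ∈ ℚ_7 : v_7(x) ≥ 0} and ℤ_7^× = {x ∈ ℤ_7 : v_7(x) = 0}. Here v_7(11) = v_7(num) − v_7(den) = 0; compare against these criteria.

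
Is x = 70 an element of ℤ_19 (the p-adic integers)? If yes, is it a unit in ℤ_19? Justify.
x ∈ ℤ_19^× (unit); v_19(x) = 0

ℤ_19 = {x ∈ ℚ_19 : v_19(x) ≥ 0} and ℤ_19^× = {x ∈ ℤ_19 : v_19(x) = 0}. Here v_19(70) = v_19(num) − v_19(den) = 0; compare against these criteria.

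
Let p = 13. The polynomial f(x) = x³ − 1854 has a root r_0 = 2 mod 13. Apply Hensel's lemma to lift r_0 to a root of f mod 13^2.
r_1 = 15 (mod 169)

Hensel: r_{i+1} = r_i − f(r_i)/f′(r_i) mod 13^{i+2}, where f′(x) = 3x². Iterate:
  r_0 = 2 (mod 13)
  r_1 = 15 (mod 169)
Final: r = 15 with f(r) ≡ 0 mod 13^2.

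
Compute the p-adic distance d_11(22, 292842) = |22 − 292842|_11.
d_11(22, 292842) = 1/14641

Step 1 — x − y = 22 − 292842 = -292820. Step 2 — v_11(-292820) = 4 (factor: -292820 = −(11^4 · 20); the sign does not affect v_p). Step 3 — |x − y|_11 = 11^{-4} = 1/14641.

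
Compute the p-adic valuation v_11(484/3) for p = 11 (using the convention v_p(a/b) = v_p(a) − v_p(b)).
v_11(484/3) = 2

Factor powers of 11 from the numerator and denominator of the reduced fraction: 484 = 11^2 · 4 and 3 = 11^0 · 3. Apply v_p(a/b) = v_p(a) − v_p(b): v_11(484/3) = 2 − 0 = 2.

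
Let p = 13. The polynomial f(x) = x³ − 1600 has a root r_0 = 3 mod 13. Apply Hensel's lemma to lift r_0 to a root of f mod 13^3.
r_2 = 55 (mod 2197)

Hensel: r_{i+1} = r_i − f(r_i)/f′(r_i) mod 13^{i+2}, where f′(x) = 3x². Iterate:
  r_0 = 3 (mod 13)
  r_1 = 55 (mod 169)
  r_2 = 55 (mod 2197)
Final: r = 55 with f(r) ≡ 0 mod 13^3.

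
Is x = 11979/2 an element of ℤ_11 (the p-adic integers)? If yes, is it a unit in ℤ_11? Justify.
x ∈ ℤ_11 but not a unit; v_11(x) = 3 > 0

ℤ_11 = {x ∈ ℚ_11 : v_11(x) ≥ 0} and ℤ_11^× = {x ∈ ℤ_11 : v_11(x) = 0}. Here v_11(11979/2) = v_11(num) − v_11(den) = 3; compare against these criteria.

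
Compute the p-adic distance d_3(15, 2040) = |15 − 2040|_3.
d_3(15, 2040) = 1/81

Step 1 — x − y = 15 − 2040 = -2025. Step 2 — v_3(-2025) = 4 (factor: -2025 = −(3^4 · 25); the sign does not affect v_p). Step 3 — |x − y|_3 = 3^{-4} = 1/81.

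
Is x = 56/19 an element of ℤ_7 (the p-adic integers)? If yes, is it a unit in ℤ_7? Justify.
x ∈ ℤ_7 but not a unit; v_7(x) = 1 > 0

ℤ_7 = {x ∈ ℚ_7 : v_7(x) ≥ 0} and ℤ_7^× = {x ∈ ℤ_7 : v_7(x) = 0}. Here v_7(56/19) = v_7(num) − v_7(den) = 1; compare against these criteria.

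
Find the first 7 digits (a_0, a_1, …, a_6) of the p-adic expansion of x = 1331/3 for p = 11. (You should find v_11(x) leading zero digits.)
(a_0, …, a_6) = (0, 0, 0, 4, 7, 3, 7)

v_11(1331/3) = 3, so a_0 = ... = a_2 = 0. Factor out: x = 11^3 · u with u = 1/3 a unit in ℤ_11. Expand u iteratively via a_{v+i} = u_i mod 11, u_{i+1} = (u_i − a_{v+i})/11:
  u_0 = 1/3;  a_3 = 4;  u_1 = (u_0 − 4)/11 = -1/3
  u_1 = -1/3;  a_4 = 7;  u_2 = (u_1 − 7)/11 = -2/3
  u_2 = -2/3;  a_5 = 3;  u_3 = (u_2 − 3)/11 = -1/3
  u_3 = -1/3;  a_6 = 7;  u_4 = (u_3 − 7)/11 = -2/3
Digits: (0, 0, 0, 4, 7, 3, 7).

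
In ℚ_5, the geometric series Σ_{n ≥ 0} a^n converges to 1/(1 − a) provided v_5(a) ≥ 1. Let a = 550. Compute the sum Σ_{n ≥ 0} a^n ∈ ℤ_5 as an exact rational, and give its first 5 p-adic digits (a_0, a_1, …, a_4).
Σ a^n = 1/(1 − a) = -1/549;  first 5 digits = (1, 0, 2, 4, 4)

v_5(a) = 2 ≥ 1, so the series converges in ℤ_5 to 1/(1 − a) = 1/(1 − 550) = -1/549. Expand this rational in ℤ_5: compute digits iteratively via d_i = x_i mod 5, x_{i+1} = (x_i − d_i)/5. The first 5 digits are (1, 0, 2, 4, 4).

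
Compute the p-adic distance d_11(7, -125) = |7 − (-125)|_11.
d_11(7, -125) = 1/11

Step 1 — x − y = 7 − (-125) = 132. Step 2 — v_11(132) = 1 (factor: 132 = (11^1 · 12); the sign does not affect v_p). Step 3 — |x − y|_11 = 11^{-1} = 1/11.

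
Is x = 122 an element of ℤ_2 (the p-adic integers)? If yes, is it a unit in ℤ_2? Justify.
x ∈ ℤ_2 but not a unit; v_2(x) = 1 > 0

ℤ_2 = {x ∈ ℚ_2 : v_2(x) ≥ 0} and ℤ_2^× = {x ∈ ℤ_2 : v_2(x) = 0}. Here v_2(122) = v_2(num) − v_2(den) = 1; compare against these criteria.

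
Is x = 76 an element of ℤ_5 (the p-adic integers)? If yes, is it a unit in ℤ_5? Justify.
x ∈ ℤ_5^× (unit); v_5(x) = 0

ℤ_5 = {x ∈ ℚ_5 : v_5(x) ≥ 0} and ℤ_5^× = {x ∈ ℤ_5 : v_5(x) = 0}. Here v_5(76) = v_5(num) − v_5(den) = 0; compare against these criteria.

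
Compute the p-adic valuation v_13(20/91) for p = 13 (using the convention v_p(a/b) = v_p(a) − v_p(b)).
v_13(20/91) = -1

Factor powers of 13 from the numerator and denominator of the reduced fraction: 20 = 13^0 · 20 and 91 = 13^1 · 7. Apply v_p(a/b) = v_p(a) − v_p(b): v_13(20/91) = 0 − 1 = -1.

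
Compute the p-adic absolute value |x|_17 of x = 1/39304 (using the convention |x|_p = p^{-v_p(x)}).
|1/39304|_17 = 4913

Step 1 — compute v_17(x) by factoring powers of 17 out of the numerator and denominator: v_17(1/39304) = -3. Step 2 — apply |x|_p = p^{-v_p(x)} = 17^{3} = 4913.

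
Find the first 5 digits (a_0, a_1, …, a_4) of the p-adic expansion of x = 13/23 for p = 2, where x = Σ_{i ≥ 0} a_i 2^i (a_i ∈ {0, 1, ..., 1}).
(a_0, …, a_4) = (1, 1, 0, 1, 1)

v_2(13/23) = 0 (numerator and denominator both coprime to 2), so x ∈ ℤ_2^×. Compute digits iteratively via a_i = x_i mod 2, x_{i+1} = (x_i − a_i)/2, with x_0 = x:
  x_0 = 13/23;  a_0 = 1;  x_1 = (x_0 − 1)/2 = -5/23
  x_1 = -5/23;  a_1 = 1;  x_2 = (x_1 − 1)/2 = -14/23
  x_2 = -14/23;  a_2 = 0;  x_3 = (x_2 − 0)/2 = -7/23
  x_3 = -7/23;  a_3 = 1;  x_4 = (x_3 − 1)/2 = -15/23
  x_4 = -15/23;  a_4 = 1;  x_5 = (x_4 − 1)/2 = -19/23
Digits: (1, 1, 0, 1, 1).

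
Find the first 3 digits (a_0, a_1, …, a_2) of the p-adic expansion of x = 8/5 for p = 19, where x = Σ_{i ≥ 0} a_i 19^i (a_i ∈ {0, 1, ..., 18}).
(a_0, …, a_2) = (13, 7, 11)

v_19(8/5) = 0 (numerator and denominator both coprime to 19), so x ∈ ℤ_19^×. Compute digits iteratively via a_i = x_i mod 19, x_{i+1} = (x_i − a_i)/19, with x_0 = x:
  x_0 = 8/5;  a_0 = 13;  x_1 = (x_0 − 13)/19 = -3/5
  x_1 = -3/5;  a_1 = 7;  x_2 = (x_1 − 7)/19 = -2/5
  x_2 = -2/5;  a_2 = 11;  x_3 = (x_2 − 11)/19 = -3/5
Digits: (13, 7, 11).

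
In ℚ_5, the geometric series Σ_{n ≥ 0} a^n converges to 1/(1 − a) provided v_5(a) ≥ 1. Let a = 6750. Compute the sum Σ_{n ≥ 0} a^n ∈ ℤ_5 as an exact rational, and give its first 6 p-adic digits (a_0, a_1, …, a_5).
Σ a^n = 1/(1 − a) = -1/6749;  first 6 digits = (1, 0, 0, 4, 0, 2)

v_5(a) = 3 ≥ 1, so the series converges in ℤ_5 to 1/(1 − a) = 1/(1 − 6750) = -1/6749. Expand this rational in ℤ_5: compute digits iteratively via d_i = x_i mod 5, x_{i+1} = (x_i − d_i)/5. The first 6 digits are (1, 0, 0, 4, 0, 2).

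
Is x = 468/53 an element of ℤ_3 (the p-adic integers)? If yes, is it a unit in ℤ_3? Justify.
x ∈ ℤ_3 but not a unit; v_3(x) = 2 > 0

ℤ_3 = {x ∈ ℚ_3 : v_3(x) ≥ 0} and ℤ_3^× = {x ∈ ℤ_3 : v_3(x) = 0}. Here v_3(468/53) = v_3(num) − v_3(den) = 2; compare against these criteria.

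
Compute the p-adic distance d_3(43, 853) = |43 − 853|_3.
d_3(43, 853) = 1/81

Step 1 — x − y = 43 − 853 = -810. Step 2 — v_3(-810) = 4 (factor: -810 = −(3^4 · 10); the sign does not affect v_p). Step 3 — |x − y|_3 = 3^{-4} = 1/81.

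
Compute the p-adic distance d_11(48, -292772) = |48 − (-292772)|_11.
d_11(48, -292772) = 1/14641

Step 1 — x − y = 48 − (-292772) = 292820. Step 2 — v_11(292820) = 4 (factor: 292820 = (11^4 · 20); the sign does not affect v_p). Step 3 — |x − y|_11 = 11^{-4} = 1/14641.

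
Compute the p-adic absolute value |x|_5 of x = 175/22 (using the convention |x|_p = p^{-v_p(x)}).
|175/22|_5 = 1/25

Step 1 — compute v_5(x) by factoring powers of 5 out of the numerator and denominator: v_5(175/22) = 2. Step 2 — apply |x|_p = p^{-v_p(x)} = 5^{-2} = 1/25.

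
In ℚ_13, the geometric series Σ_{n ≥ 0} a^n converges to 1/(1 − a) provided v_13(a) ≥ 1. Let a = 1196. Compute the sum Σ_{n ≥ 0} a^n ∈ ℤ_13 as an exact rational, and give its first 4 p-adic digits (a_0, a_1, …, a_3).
Σ a^n = 1/(1 − a) = -1/1195;  first 4 digits = (1, 1, 8, 2)

v_13(a) = 1 ≥ 1, so the series converges in ℤ_13 to 1/(1 − a) = 1/(1 − 1196) = -1/1195. Expand this rational in ℤ_13: compute digits iteratively via d_i = x_i mod 13, x_{i+1} = (x_i − d_i)/13. The first 4 digits are (1, 1, 8, 2).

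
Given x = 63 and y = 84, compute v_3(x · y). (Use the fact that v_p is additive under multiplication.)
v_3(5292) = 3

v_p(x) = 2 (factor: 63 = 3^2 · 7); v_p(y) = 1 (factor: 84 = 3^1 · 28). Additivity: v_p(xy) = v_p(x) + v_p(y) = 2 + 1 = 3. (Direct check: xy = 5292 = 3^3 · (196).)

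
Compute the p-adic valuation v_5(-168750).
v_5(-168750) = 5

v_5(n) is the largest exponent k such that 5^k divides n. Factor out: -168750 = -5^5 · 54. (Sign doesn't affect v_p.) So v_5(-168750) = 5.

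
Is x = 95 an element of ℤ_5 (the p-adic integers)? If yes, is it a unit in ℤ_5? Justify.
x ∈ ℤ_5 but not a unit; v_5(x) = 1 > 0

ℤ_5 = {x ∈ ℚ_5 : v_5(x) ≥ 0} and ℤ_5^× = {x ∈ ℤ_5 : v_5(x) = 0}. Here v_5(95) = v_5(num) − v_5(den) = 1; compare against these criteria.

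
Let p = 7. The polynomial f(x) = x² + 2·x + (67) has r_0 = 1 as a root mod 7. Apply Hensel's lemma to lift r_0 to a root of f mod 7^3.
r_2 = 57 (mod 343)

Hensel: r_{i+1} = r_i − f(r_i)·(f′(r_i))^{-1} mod 7^{i+2}, f′(x) = 2x + 2. Iterate:
  r_0 = 1 (mod 7)
  r_1 = 8 (mod 49)
  r_2 = 57 (mod 343)
Final: r = 57 satisfies f(r) ≡ 0 mod 7^3.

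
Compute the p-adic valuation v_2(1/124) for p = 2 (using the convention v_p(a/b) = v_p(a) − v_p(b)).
v_2(1/124) = -2

Factor powers of 2 from the numerator and denominator of the reduced fraction: 1 = 2^0 · 1 and 124 = 2^2 · 31. Apply v_p(a/b) = v_p(a) − v_p(b): v_2(1/124) = 0 − 2 = -2.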